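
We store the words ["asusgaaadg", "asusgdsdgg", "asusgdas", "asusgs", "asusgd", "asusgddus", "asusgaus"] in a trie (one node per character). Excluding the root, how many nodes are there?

23

Trace insertions, counting only characters that open a new branch:
  "asusgaaadg" → 10 new (a, s, u, s, g, a, a, a, d, g)
  "asusgdsdgg" → prefix "asusg" already present; 5 new (d, s, d, g, g)
  "asusgdas" → prefix "asusgd" already present; 2 new (a, s)
  "asusgs" → prefix "asusg" already present; 1 new (s)
  "asusgd" → prefix "asusgd" already present; 0 new (none)
  "asusgddus" → prefix "asusgd" already present; 3 new (d, u, s)
  "asusgaus" → prefix "asusga" already present; 2 new (u, s)
Total nodes = 10 + 5 + 2 + 1 + 0 + 3 + 2 = 23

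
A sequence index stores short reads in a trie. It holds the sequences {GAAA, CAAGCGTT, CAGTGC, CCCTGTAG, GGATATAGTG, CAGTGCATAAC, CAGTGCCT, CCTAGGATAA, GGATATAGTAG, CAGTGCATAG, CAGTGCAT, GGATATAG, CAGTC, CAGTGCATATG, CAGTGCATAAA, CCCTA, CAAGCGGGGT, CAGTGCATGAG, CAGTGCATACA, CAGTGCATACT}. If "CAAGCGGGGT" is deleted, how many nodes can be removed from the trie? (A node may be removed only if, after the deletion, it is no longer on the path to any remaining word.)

4

Walk "CAAGCGGGGT" from the leaf back toward the root, removing each node that no remaining word uses.
The suffix "GGGT" (4 nodes) is used only by "CAAGCGGGGT"; the node for "CAAGCG" still has the child "T", so pruning stops there.
Nodes removed: 4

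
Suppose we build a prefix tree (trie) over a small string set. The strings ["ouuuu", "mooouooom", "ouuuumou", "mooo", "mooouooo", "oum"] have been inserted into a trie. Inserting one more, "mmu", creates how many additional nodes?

The longest prefix of "mmu" already in the trie is "m" (length 1).
So 3 − 1 = 2 new nodes.

2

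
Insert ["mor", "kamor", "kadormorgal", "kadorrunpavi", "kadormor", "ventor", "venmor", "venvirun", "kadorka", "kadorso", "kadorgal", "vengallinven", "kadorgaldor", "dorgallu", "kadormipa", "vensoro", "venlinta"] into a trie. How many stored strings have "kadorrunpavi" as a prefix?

1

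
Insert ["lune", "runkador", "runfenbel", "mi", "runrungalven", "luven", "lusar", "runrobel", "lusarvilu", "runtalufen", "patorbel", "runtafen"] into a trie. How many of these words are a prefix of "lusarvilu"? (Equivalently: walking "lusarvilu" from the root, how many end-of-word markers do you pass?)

2

Check each prefix of "lusarvilu" against the stored set — each match is an end-marker on the path.
Prefixes of the query that are stored words: "lusar", "lusarvilu"
Count: 2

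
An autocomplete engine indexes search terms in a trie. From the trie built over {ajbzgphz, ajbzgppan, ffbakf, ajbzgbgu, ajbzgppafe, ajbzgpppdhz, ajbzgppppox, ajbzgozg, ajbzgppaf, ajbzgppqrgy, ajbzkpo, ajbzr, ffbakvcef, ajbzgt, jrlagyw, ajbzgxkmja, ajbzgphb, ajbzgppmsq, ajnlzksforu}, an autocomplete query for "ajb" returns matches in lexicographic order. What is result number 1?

ajbzgbgu

Words with prefix "ajb", in lexicographic order: "ajbzgbgu", "ajbzgozg", "ajbzgphb", "ajbzgphz", "ajbzgppaf", "ajbzgppafe", "ajbzgppan", "ajbzgppmsq", "ajbzgpppdhz", "ajbzgppppox", "ajbzgppqrgy", "ajbzgt", "ajbzgxkmja", "ajbzkpo", "ajbzr"
Position 1: ajbzgbgu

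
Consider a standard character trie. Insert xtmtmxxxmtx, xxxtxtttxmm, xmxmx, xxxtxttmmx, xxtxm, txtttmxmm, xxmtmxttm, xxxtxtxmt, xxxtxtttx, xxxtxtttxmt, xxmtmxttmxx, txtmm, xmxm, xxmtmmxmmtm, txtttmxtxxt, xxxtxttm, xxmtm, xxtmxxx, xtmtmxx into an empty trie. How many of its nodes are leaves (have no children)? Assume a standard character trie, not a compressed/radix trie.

13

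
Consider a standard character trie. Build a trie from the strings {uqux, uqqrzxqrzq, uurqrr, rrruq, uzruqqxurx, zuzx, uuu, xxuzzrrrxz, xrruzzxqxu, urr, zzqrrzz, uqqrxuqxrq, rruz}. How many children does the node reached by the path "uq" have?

The children of the "uq" node are the distinct next characters among strings starting with "uq".
Characters that immediately follow "uq" among the stored strings: {q, u}.
That node has 2 child edges.

2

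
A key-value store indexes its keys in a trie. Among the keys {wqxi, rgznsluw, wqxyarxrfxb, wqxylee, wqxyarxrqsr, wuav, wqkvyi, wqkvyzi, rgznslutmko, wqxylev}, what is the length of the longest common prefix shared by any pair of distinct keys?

8

The deepest shared node is where two words last agree before diverging.
"wqxyarxrfxb" and "wqxyarxrqsr" agree on "wqxyarxr" (8 characters) before diverging; nothing deeper is shared.
Longest shared-prefix length: 8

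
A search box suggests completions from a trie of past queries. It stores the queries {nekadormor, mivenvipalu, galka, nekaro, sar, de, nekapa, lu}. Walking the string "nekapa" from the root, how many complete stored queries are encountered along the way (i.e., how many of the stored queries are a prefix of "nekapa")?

Walk "nekapa" from the root; an end-of-word marker is hit whenever a stored word is a prefix of "nekapa".
Prefixes of the query that are stored words: "nekapa"
Count: 1

1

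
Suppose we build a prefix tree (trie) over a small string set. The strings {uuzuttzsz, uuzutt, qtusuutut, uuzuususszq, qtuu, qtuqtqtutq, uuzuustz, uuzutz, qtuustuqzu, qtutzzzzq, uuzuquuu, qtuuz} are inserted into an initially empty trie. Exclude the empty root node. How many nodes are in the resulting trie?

53

Insert word by word; a character creates a node only if that edge doesn't already exist:
  "uuzuttzsz" → 9 new (u, u, z, u, t, t, z, s, z)
  "uuzutt" → prefix "uuzutt" already present; 0 new (none)
  "qtusuutut" → 9 new (q, t, u, s, u, u, t, u, t)
  "uuzuususszq" → prefix "uuzu" already present; 7 new (u, s, u, s, s, z, q)
  "qtuu" → prefix "qtu" already present; 1 new (u)
  "qtuqtqtutq" → prefix "qtu" already present; 7 new (q, t, q, t, u, t, q)
  "uuzuustz" → prefix "uuzuus" already present; 2 new (t, z)
  "uuzutz" → prefix "uuzut" already present; 1 new (z)
  "qtuustuqzu" → prefix "qtuu" already present; 6 new (s, t, u, q, z, u)
  "qtutzzzzq" → prefix "qtu" already present; 6 new (t, z, z, z, z, q)
  "uuzuquuu" → prefix "uuzu" already present; 4 new (q, u, u, u)
  "qtuuz" → prefix "qtuu" already present; 1 new (z)
Total nodes = 9 + 0 + 9 + 7 + 1 + 7 + 2 + 1 + 6 + 6 + 4 + 1 = 53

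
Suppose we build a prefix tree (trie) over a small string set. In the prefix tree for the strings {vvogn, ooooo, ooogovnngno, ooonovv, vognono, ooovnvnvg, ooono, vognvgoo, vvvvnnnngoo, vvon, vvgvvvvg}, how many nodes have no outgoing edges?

A leaf is a node with no children — equivalently, the end of a word that is not a proper prefix of any other stored word.
Those words: "ooogovnngno", "ooonovv", "ooooo", "ooovnvnvg", "vognono", "vognvgoo", "vvgvvvvg", "vvogn", "vvon", "vvvvnnnngoo"
Leaf count: 10

10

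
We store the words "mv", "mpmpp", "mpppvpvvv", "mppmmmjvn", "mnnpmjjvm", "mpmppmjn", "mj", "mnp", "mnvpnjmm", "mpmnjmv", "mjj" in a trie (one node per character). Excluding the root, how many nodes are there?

43

For each word, the new-node count is its length minus the longest prefix already in the trie:
  "mv" → 2 new (m, v)
  "mpmpp" → prefix "m" already present; 4 new (p, m, p, p)
  "mpppvpvvv" → prefix "mp" already present; 7 new (p, p, v, p, v, v, v)
  "mppmmmjvn" → prefix "mpp" already present; 6 new (m, m, m, j, v, n)
  "mnnpmjjvm" → prefix "m" already present; 8 new (n, n, p, m, j, j, v, m)
  "mpmppmjn" → prefix "mpmpp" already present; 3 new (m, j, n)
  "mj" → prefix "m" already present; 1 new (j)
  "mnp" → prefix "mn" already present; 1 new (p)
  "mnvpnjmm" → prefix "mn" already present; 6 new (v, p, n, j, m, m)
  "mpmnjmv" → prefix "mpm" already present; 4 new (n, j, m, v)
  "mjj" → prefix "mj" already present; 1 new (j)
Total nodes = 2 + 4 + 7 + 6 + 8 + 3 + 1 + 1 + 6 + 4 + 1 = 43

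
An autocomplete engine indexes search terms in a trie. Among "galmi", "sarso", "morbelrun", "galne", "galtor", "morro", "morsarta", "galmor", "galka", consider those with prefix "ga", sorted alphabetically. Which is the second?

galmi

Words with prefix "ga", in lexicographic order: "galka", "galmi", "galmor", "galne", "galtor"
Position 2: galmi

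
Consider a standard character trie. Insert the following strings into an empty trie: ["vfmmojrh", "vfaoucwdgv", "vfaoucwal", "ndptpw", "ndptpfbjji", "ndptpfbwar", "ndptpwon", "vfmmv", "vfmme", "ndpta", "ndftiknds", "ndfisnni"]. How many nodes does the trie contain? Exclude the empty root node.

Count nodes per top-level branch (shared prefixes stored once):
  'n'-branch (ndfisnni, ndftiknds, ndpta, ndptpfbjji, ndptpfbwar, ndptpw, ndptpwon): 29 nodes
  'v'-branch (vfaoucwal, vfaoucwdgv, vfmme, vfmmojrh, vfmmv): 20 nodes
Sum: 49

49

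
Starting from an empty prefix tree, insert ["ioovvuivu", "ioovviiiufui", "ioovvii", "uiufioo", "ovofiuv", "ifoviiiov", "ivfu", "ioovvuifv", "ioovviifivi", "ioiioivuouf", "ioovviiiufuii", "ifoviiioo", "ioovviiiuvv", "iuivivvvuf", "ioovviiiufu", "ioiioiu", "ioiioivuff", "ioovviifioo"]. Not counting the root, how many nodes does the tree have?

74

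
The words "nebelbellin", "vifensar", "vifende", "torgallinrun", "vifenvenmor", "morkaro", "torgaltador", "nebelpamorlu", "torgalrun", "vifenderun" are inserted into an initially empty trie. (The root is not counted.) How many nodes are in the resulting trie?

64

For each word, the new-node count is its length minus the longest prefix already in the trie:
  "nebelbellin" → 11 new (n, e, b, e, l, b, e, l, l, i, n)
  "vifensar" → 8 new (v, i, f, e, n, s, a, r)
  "vifende" → prefix "vifen" already present; 2 new (d, e)
  "torgallinrun" → 12 new (t, o, r, g, a, l, l, i, n, r, u, n)
  "vifenvenmor" → prefix "vifen" already present; 6 new (v, e, n, m, o, r)
  "morkaro" → 7 new (m, o, r, k, a, r, o)
  "torgaltador" → prefix "torgal" already present; 5 new (t, a, d, o, r)
  "nebelpamorlu" → prefix "nebel" already present; 7 new (p, a, m, o, r, l, u)
  "torgalrun" → prefix "torgal" already present; 3 new (r, u, n)
  "vifenderun" → prefix "vifende" already present; 3 new (r, u, n)
Total nodes = 11 + 8 + 2 + 12 + 6 + 7 + 5 + 7 + 3 + 3 = 64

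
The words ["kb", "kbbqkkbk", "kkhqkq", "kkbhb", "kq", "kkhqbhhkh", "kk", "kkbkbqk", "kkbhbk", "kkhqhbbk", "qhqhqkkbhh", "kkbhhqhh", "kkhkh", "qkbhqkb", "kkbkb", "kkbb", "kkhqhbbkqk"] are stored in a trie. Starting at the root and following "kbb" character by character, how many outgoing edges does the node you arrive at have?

Follow the path "kbb" to its node, then look at its outgoing edges.
Distinct next characters after "kbb": q.
That node has 1 child edge.

1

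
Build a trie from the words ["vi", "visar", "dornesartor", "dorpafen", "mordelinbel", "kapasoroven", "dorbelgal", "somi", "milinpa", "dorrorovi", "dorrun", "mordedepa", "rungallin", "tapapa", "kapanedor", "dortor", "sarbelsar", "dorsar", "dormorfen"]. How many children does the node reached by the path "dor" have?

Follow the path "dor" to its node, then look at its outgoing edges.
Characters that immediately follow "dor" among the stored strings: {b, m, n, p, r, s, t}.
That node has 7 child edges.

7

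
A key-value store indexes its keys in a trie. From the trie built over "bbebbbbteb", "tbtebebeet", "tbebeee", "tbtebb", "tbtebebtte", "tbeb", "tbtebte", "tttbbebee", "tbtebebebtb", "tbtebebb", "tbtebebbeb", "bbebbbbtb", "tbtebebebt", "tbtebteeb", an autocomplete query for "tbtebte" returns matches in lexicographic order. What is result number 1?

DFS of the "tbtebte" subtree visits, in order: "tbtebte", "tbtebteeb"
Position 1: tbtebte

tbtebte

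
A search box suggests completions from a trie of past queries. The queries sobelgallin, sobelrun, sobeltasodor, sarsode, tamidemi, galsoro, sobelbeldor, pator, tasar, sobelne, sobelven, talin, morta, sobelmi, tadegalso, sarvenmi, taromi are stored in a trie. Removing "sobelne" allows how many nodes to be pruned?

After clearing the end-marker at "sobelne", prune upward until reaching a node still needed by another word.
The suffix "ne" (2 nodes) is used only by "sobelne"; the node for "sobel" still has the child "g", so pruning stops there.
Nodes removed: 2

2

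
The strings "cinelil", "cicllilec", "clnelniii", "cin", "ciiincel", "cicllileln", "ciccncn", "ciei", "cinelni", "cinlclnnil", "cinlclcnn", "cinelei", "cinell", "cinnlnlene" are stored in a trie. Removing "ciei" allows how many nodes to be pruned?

Walk "ciei" from the leaf back toward the root, removing each node that no remaining word uses.
The suffix "ei" (2 nodes) is used only by "ciei"; the node for "ci" still has the child "n", so pruning stops there.
Nodes removed: 2

2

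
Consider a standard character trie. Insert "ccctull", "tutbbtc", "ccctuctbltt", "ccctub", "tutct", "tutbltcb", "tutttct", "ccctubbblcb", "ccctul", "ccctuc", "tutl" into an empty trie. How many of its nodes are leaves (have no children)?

8

Leaves are exactly the stored words that no other stored word extends.
Those words: "ccctubbblcb", "ccctuctbltt", "ccctull", "tutbbtc", "tutbltcb", "tutct", "tutl", "tutttct"
Leaf count: 8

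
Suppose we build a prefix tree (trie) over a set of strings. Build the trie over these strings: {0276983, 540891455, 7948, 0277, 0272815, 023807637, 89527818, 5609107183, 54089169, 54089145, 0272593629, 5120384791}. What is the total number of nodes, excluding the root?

66

Count nodes per top-level branch (shared prefixes stored once):
  '0'-branch (023807637, 0272593629, 0272815, 0276983, 0277): 25 nodes
  '5'-branch (5120384791, 54089145, 540891455, 54089169, 5609107183): 29 nodes
  '7'-branch (7948): 4 nodes
  '8'-branch (89527818): 8 nodes
Sum: 66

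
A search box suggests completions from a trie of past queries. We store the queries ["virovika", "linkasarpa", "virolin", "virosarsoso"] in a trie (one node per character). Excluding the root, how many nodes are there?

28

Trie structure (* marks end of a word):
(root)
├─ l
│  └─ i
│     └─ n
│        └─ k
│           └─ a
│              └─ s
│                 └─ a
│                    └─ r
│                       └─ p
│                          └─ a *
└─ v
   └─ i
      └─ r
         └─ o
            ├─ l
            │  └─ i
            │     └─ n *
            ├─ s
            │  └─ a
            │     └─ r
            │        └─ s
            │           └─ o
            │              └─ s
            │                 └─ o *
            └─ v
               └─ i
                  └─ k
                     └─ a *
Counting every labelled node above: 28.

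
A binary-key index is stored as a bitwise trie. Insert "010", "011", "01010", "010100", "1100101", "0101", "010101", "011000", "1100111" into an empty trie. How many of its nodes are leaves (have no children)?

Leaves are exactly the stored words that no other stored word extends.
Those words: "010100", "010101", "011000", "1100101", "1100111"
Leaf count: 5

5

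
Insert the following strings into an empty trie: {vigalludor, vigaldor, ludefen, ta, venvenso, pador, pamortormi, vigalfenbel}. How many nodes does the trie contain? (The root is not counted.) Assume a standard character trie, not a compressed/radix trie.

Count nodes per top-level branch (shared prefixes stored once):
  'l'-branch (ludefen): 7 nodes
  'p'-branch (pador, pamortormi): 13 nodes
  't'-branch (ta): 2 nodes
  'v'-branch (venvenso, vigaldor, vigalfenbel, vigalludor): 26 nodes
Sum: 48

48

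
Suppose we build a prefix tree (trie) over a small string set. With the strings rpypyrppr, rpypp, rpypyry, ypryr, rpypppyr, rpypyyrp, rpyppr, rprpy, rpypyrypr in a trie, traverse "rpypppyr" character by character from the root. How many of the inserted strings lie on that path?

Walk "rpypppyr" from the root; an end-of-word marker is hit whenever a stored word is a prefix of "rpypppyr".
Prefixes of the query that are stored words: "rpypp", "rpypppyr"
Count: 2

2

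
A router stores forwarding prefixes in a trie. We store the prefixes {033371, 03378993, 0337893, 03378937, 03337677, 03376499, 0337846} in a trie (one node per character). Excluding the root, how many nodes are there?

Trie structure (* marks end of a word):
(root)
└─ 0
   └─ 3
      └─ 3
         ├─ 3
         │  └─ 7
         │     ├─ 1 *
         │     └─ 6
         │        └─ 7
         │           └─ 7 *
         └─ 7
            ├─ 6
            │  └─ 4
            │     └─ 9
            │        └─ 9 *
            └─ 8
               ├─ 4
               │  └─ 6 *
               └─ 9
                  ├─ 3 *
                  │  └─ 7 *
                  └─ 9
                     └─ 3 *
Counting every labelled node above: 22.

22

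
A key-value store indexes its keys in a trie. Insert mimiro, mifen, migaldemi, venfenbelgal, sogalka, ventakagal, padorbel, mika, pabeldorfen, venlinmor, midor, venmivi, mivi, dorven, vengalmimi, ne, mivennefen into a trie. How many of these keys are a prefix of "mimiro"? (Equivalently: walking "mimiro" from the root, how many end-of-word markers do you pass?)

Check each prefix of "mimiro" against the stored set — each match is an end-marker on the path.
Prefixes of the query that are stored words: "mimiro"
Count: 1

1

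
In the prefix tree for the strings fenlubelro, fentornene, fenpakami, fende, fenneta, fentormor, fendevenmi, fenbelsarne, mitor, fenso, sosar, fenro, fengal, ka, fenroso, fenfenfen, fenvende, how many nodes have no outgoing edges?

Leaves are exactly the stored words that no other stored word extends.
Those words: "fenbelsarne", "fendevenmi", "fenfenfen", "fengal", "fenlubelro", "fenneta", "fenpakami", "fenroso", "fenso", "fentormor", "fentornene", "fenvende", "ka", "mitor", "sosar"
Leaf count: 15

15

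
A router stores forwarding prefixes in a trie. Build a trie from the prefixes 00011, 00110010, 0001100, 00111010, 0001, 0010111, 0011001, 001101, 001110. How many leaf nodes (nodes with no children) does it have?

5

A leaf is a node with no children — equivalently, the end of a word that is not a proper prefix of any other stored word.
Those words: "0001100", "0010111", "00110010", "001101", "00111010"
Leaf count: 5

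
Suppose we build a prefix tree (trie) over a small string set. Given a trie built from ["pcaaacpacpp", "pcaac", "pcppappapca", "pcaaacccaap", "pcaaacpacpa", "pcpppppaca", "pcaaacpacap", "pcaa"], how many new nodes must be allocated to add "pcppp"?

0

Every character of "pcppp" already lies on an existing path (it is a prefix of some stored word).
No new nodes are needed: 0.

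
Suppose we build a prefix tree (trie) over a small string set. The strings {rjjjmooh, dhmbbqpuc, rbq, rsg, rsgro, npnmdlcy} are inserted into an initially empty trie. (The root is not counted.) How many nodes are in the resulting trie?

31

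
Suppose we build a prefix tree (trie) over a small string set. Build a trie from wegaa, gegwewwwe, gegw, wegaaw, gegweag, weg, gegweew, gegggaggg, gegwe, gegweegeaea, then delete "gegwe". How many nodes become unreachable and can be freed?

0

After clearing the end-marker at "gegwe", prune upward until reaching a node still needed by another word.
Every node on "gegwe" is still needed (e.g. by "gegwewwwe"), so nothing is freed.
Nodes removed: 0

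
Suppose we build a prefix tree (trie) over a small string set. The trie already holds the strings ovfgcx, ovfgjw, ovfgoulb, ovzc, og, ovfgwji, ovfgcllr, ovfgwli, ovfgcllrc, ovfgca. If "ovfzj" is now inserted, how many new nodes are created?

2

Walking "ovfzj" from the root, the first 3 characters ("ovf") follow existing edges; "z" is the first miss.
Each of the 2 remaining characters creates one node.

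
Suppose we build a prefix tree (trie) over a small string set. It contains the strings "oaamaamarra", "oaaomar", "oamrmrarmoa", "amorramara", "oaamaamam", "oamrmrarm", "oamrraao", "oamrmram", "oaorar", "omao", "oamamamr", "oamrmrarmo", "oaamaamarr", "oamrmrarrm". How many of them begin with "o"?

Traverse to the node for "o", then collect every word in that subtree.
Words under "o": oaamaamam, oaamaamarr, oaamaamarra, oaaomar, oamamamr, oamrmram, oamrmrarm, oamrmrarmo, oamrmrarmoa, oamrmrarrm, oamrraao, oaorar, omao
Count: 13

13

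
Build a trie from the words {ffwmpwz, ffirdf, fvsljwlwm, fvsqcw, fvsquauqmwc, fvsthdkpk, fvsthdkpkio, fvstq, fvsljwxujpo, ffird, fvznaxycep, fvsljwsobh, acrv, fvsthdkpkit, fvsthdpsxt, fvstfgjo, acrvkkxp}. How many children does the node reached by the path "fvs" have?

Walk "fvs" from the root, arriving at one node.
Distinct next characters after "fvs": l, q, t.
That node has 3 child edges.

3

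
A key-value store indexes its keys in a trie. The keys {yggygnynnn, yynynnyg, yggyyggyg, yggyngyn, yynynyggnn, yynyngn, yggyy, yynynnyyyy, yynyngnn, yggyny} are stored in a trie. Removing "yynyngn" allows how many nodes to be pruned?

0

After clearing the end-marker at "yynyngn", prune upward until reaching a node still needed by another word.
Every node on "yynyngn" is still needed (e.g. by "yynyngnn"), so nothing is freed.
Nodes removed: 0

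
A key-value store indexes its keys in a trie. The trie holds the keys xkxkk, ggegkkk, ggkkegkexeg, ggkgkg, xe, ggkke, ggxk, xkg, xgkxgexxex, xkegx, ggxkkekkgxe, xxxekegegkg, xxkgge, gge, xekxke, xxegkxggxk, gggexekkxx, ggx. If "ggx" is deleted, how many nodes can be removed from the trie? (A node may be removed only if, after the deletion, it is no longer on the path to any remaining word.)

0

A node on "ggx"'s path can go only if nothing else ends at it or branches off below it.
Every node on "ggx" is still needed (e.g. by "ggxk"), so nothing is freed.
Nodes removed: 0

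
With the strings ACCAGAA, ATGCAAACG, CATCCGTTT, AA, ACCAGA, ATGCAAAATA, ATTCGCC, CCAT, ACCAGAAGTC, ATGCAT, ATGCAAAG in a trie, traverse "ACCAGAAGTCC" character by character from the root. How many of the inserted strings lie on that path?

3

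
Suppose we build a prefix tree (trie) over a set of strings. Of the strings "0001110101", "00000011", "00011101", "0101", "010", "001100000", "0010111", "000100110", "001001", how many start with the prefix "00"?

7

Traverse to the node for "00", then collect every word in that subtree.
Matches: "00000011", "000100110", "00011101", "0001110101", "001001", "0010111", "001100000"
Count: 7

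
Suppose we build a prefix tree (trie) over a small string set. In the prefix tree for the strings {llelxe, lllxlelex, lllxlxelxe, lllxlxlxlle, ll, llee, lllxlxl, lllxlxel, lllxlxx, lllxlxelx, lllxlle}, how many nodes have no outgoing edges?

Leaves are exactly the stored words that no other stored word extends.
Those words: "llee", "llelxe", "lllxlelex", "lllxlle", "lllxlxelxe", "lllxlxlxlle", "lllxlxx"
Leaf count: 7

7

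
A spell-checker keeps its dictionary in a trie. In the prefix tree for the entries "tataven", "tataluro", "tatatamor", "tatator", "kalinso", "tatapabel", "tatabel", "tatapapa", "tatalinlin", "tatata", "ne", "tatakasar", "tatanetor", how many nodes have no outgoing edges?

12

Leaves are exactly the stored words that no other stored word extends.
Those words: "kalinso", "ne", "tatabel", "tatakasar", "tatalinlin", "tataluro", "tatanetor", "tatapabel", "tatapapa", "tatatamor", "tatator", "tataven"
Leaf count: 12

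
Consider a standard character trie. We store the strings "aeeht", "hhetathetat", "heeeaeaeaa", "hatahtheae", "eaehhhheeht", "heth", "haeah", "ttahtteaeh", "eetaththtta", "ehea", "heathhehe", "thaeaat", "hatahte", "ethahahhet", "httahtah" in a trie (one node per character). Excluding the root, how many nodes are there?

Insert word by word; a character creates a node only if that edge doesn't already exist:
  "aeeht" → 5 new (a, e, e, h, t)
  "hhetathetat" → 11 new (h, h, e, t, a, t, h, e, t, a, t)
  "heeeaeaeaa" → prefix "h" already present; 9 new (e, e, e, a, e, a, e, a, a)
  "hatahtheae" → prefix "h" already present; 9 new (a, t, a, h, t, h, e, a, e)
  "eaehhhheeht" → 11 new (e, a, e, h, h, h, h, e, e, h, t)
  "heth" → prefix "he" already present; 2 new (t, h)
  "haeah" → prefix "ha" already present; 3 new (e, a, h)
  "ttahtteaeh" → 10 new (t, t, a, h, t, t, e, a, e, h)
  "eetaththtta" → prefix "e" already present; 10 new (e, t, a, t, h, t, h, t, t, a)
  "ehea" → prefix "e" already present; 3 new (h, e, a)
  "heathhehe" → prefix "he" already present; 7 new (a, t, h, h, e, h, e)
  "thaeaat" → prefix "t" already present; 6 new (h, a, e, a, a, t)
  "hatahte" → prefix "hataht" already present; 1 new (e)
  "ethahahhet" → prefix "e" already present; 9 new (t, h, a, h, a, h, h, e, t)
  "httahtah" → prefix "h" already present; 7 new (t, t, a, h, t, a, h)
Total nodes = 5 + 11 + 9 + 9 + 11 + 2 + 3 + 10 + 10 + 3 + 7 + 6 + 1 + 9 + 7 = 103

103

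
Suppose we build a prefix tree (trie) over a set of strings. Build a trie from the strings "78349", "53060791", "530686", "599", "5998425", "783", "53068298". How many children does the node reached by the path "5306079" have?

The children of the "5306079" node are the distinct next characters among strings starting with "5306079".
Distinct next characters after "5306079": 1.
That node has 1 child edge.

1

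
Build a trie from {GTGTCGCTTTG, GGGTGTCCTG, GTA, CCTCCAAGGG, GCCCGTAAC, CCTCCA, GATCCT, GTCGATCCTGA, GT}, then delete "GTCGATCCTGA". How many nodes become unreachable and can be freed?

9

Walk "GTCGATCCTGA" from the leaf back toward the root, removing each node that no remaining word uses.
The suffix "CGATCCTGA" (9 nodes) is used only by "GTCGATCCTGA"; the node for "GT" still has the child "G", so pruning stops there.
Nodes removed: 9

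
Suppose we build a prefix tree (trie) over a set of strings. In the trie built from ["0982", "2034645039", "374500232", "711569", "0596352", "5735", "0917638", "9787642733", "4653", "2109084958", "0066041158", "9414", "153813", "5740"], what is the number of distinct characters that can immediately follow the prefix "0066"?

The children of the "0066" node are the distinct next characters among strings starting with "0066".
Characters that immediately follow "0066" among the stored strings: {0}.
That node has 1 child edge.

1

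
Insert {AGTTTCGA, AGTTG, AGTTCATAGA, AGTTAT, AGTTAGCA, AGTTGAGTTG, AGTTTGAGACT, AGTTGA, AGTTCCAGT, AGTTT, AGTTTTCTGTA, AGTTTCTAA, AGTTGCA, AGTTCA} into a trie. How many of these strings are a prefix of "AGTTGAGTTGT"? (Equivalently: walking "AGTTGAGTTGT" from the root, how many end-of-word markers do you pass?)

Walk "AGTTGAGTTGT" from the root; an end-of-word marker is hit whenever a stored word is a prefix of "AGTTGAGTTGT".
Prefixes of the query that are stored words: "AGTTG", "AGTTGA", "AGTTGAGTTG"
Count: 3

3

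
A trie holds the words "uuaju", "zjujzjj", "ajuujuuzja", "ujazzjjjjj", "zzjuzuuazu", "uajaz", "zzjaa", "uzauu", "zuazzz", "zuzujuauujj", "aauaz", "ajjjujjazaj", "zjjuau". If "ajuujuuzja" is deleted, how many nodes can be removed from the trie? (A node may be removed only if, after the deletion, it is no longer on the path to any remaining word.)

8

Walk "ajuujuuzja" from the leaf back toward the root, removing each node that no remaining word uses.
The suffix "uujuuzja" (8 nodes) is used only by "ajuujuuzja"; the node for "aj" still has the child "j", so pruning stops there.
Nodes removed: 8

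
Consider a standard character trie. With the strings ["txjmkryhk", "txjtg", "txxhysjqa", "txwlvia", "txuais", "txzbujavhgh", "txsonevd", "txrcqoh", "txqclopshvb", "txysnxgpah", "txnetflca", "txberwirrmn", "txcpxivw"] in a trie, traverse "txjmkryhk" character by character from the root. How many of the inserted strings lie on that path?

1

Check each prefix of "txjmkryhk" against the stored set — each match is an end-marker on the path.
Prefixes of the query that are stored words: "txjmkryhk"
Count: 1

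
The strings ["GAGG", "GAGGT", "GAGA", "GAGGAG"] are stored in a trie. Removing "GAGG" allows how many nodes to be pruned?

0

A node on "GAGG"'s path can go only if nothing else ends at it or branches off below it.
Every node on "GAGG" is still needed (e.g. by "GAGGT"), so nothing is freed.
Nodes removed: 0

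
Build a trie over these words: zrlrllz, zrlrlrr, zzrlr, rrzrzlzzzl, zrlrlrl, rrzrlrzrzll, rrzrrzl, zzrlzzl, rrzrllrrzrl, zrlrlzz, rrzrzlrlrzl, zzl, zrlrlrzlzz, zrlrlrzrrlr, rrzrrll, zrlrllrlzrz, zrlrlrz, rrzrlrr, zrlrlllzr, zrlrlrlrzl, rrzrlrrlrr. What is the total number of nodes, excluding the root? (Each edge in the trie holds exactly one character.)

For each word, the new-node count is its length minus the longest prefix already in the trie:
  "zrlrllz" → 7 new (z, r, l, r, l, l, z)
  "zrlrlrr" → prefix "zrlrl" already present; 2 new (r, r)
  "zzrlr" → prefix "z" already present; 4 new (z, r, l, r)
  "rrzrzlzzzl" → 10 new (r, r, z, r, z, l, z, z, z, l)
  "zrlrlrl" → prefix "zrlrlr" already present; 1 new (l)
  "rrzrlrzrzll" → prefix "rrzr" already present; 7 new (l, r, z, r, z, l, l)
  "rrzrrzl" → prefix "rrzr" already present; 3 new (r, z, l)
  "zzrlzzl" → prefix "zzrl" already present; 3 new (z, z, l)
  "rrzrllrrzrl" → prefix "rrzrl" already present; 6 new (l, r, r, z, r, l)
  "zrlrlzz" → prefix "zrlrl" already present; 2 new (z, z)
  "rrzrzlrlrzl" → prefix "rrzrzl" already present; 5 new (r, l, r, z, l)
  "zzl" → prefix "zz" already present; 1 new (l)
  "zrlrlrzlzz" → prefix "zrlrlr" already present; 4 new (z, l, z, z)
  "zrlrlrzrrlr" → prefix "zrlrlrz" already present; 4 new (r, r, l, r)
  "rrzrrll" → prefix "rrzrr" already present; 2 new (l, l)
  "zrlrllrlzrz" → prefix "zrlrll" already present; 5 new (r, l, z, r, z)
  "zrlrlrz" → prefix "zrlrlrz" already present; 0 new (none)
  "rrzrlrr" → prefix "rrzrlr" already present; 1 new (r)
  "zrlrlllzr" → prefix "zrlrll" already present; 3 new (l, z, r)
  "zrlrlrlrzl" → prefix "zrlrlrl" already present; 3 new (r, z, l)
  "rrzrlrrlrr" → prefix "rrzrlrr" already present; 3 new (l, r, r)
Total nodes = 7 + 2 + 4 + 10 + 1 + 7 + 3 + 3 + 6 + 2 + 5 + 1 + 4 + 4 + 2 + 5 + 0 + 1 + 3 + 3 + 3 = 76

76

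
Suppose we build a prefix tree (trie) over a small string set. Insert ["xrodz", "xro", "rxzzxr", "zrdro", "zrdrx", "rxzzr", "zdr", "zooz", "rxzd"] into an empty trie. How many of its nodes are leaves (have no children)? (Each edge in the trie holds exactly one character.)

8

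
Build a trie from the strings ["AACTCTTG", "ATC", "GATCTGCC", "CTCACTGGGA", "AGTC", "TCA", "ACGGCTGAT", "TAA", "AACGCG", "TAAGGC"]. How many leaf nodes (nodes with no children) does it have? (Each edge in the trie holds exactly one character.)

A leaf is a node with no children — equivalently, the end of a word that is not a proper prefix of any other stored word.
Those words: "AACGCG", "AACTCTTG", "ACGGCTGAT", "AGTC", "ATC", "CTCACTGGGA", "GATCTGCC", "TAAGGC", "TCA"
Leaf count: 9

9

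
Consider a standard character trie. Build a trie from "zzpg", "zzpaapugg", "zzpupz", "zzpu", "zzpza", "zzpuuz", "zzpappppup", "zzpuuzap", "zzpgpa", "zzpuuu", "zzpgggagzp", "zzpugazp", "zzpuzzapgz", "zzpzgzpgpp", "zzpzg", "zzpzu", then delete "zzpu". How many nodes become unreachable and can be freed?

Walk "zzpu" from the leaf back toward the root, removing each node that no remaining word uses.
Every node on "zzpu" is still needed (e.g. by "zzpupz"), so nothing is freed.
Nodes removed: 0

0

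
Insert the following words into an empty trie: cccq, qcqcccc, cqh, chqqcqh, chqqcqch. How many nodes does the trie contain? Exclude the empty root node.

21

Trie structure (* marks end of a word):
(root)
├─ c
│  ├─ c
│  │  └─ c
│  │     └─ q *
│  ├─ h
│  │  └─ q
│  │     └─ q
│  │        └─ c
│  │           └─ q
│  │              ├─ c
│  │              │  └─ h *
│  │              └─ h *
│  └─ q
│     └─ h *
└─ q
   └─ c
      └─ q
         └─ c
            └─ c
               └─ c
                  └─ c *
Counting every labelled node above: 21.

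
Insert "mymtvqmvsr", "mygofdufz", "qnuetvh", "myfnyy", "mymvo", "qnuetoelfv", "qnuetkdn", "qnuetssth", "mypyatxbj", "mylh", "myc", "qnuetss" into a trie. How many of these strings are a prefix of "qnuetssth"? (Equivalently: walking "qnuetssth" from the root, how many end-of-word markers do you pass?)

Walk "qnuetssth" from the root; an end-of-word marker is hit whenever a stored word is a prefix of "qnuetssth".
Prefixes of the query that are stored words: "qnuetss", "qnuetssth"
Count: 2

2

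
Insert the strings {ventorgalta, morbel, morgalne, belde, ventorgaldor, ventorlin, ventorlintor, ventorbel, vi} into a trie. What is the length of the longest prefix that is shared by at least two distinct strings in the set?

9

Equivalently: take the maximum, over all pairs, of their longest common prefix length.
"ventorgaldor" and "ventorgalta" agree on "ventorgal" (9 characters) before diverging; nothing deeper is shared.
Longest shared-prefix length: 9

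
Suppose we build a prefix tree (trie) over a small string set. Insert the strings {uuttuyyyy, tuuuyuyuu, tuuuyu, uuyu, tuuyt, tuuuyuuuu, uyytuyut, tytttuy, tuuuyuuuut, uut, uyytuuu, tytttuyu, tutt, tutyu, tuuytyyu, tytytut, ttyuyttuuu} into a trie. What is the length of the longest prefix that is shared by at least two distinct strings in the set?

9

Look for the deepest trie node that still has at least two words in its subtree.
e.g. "tuuuyuuuu" and "tuuuyuuuut" share the prefix "tuuuyuuuu" of length 9; no pair shares a longer one.
Longest shared-prefix length: 9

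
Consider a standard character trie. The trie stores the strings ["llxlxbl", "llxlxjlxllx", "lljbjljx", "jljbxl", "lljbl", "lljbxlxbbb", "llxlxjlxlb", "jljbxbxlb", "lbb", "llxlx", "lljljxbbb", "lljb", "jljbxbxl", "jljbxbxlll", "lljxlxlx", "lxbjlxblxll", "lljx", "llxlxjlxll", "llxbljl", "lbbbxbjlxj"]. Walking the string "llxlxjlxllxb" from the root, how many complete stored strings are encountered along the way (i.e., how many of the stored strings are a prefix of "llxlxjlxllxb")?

3

Check each prefix of "llxlxjlxllxb" against the stored set — each match is an end-marker on the path.
Prefixes of the query that are stored words: "llxlx", "llxlxjlxll", "llxlxjlxllx"
Count: 3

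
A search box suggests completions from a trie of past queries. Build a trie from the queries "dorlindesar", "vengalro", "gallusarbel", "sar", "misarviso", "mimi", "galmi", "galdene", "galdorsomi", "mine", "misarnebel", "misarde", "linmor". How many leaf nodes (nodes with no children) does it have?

13

Leaves are exactly the stored words that no other stored word extends.
Those words: "dorlindesar", "galdene", "galdorsomi", "gallusarbel", "galmi", "linmor", "mimi", "mine", "misarde", "misarnebel", "misarviso", "sar", "vengalro"
Leaf count: 13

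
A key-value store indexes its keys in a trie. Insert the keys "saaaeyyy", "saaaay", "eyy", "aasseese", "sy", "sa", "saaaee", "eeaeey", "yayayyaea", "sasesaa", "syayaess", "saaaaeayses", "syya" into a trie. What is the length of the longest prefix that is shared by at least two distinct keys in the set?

Look for the deepest trie node that still has at least two words in its subtree.
"saaaaeayses" and "saaaay" agree on "saaaa" (5 characters) before diverging; nothing deeper is shared.
Longest shared-prefix length: 5

5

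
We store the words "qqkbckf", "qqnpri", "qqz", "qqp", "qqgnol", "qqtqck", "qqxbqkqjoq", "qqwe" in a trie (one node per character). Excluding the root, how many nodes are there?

31

For each word, the new-node count is its length minus the longest prefix already in the trie:
  "qqkbckf" → 7 new (q, q, k, b, c, k, f)
  "qqnpri" → prefix "qq" already present; 4 new (n, p, r, i)
  "qqz" → prefix "qq" already present; 1 new (z)
  "qqp" → prefix "qq" already present; 1 new (p)
  "qqgnol" → prefix "qq" already present; 4 new (g, n, o, l)
  "qqtqck" → prefix "qq" already present; 4 new (t, q, c, k)
  "qqxbqkqjoq" → prefix "qq" already present; 8 new (x, b, q, k, q, j, o, q)
  "qqwe" → prefix "qq" already present; 2 new (w, e)
Total nodes = 7 + 4 + 1 + 1 + 4 + 4 + 8 + 2 = 31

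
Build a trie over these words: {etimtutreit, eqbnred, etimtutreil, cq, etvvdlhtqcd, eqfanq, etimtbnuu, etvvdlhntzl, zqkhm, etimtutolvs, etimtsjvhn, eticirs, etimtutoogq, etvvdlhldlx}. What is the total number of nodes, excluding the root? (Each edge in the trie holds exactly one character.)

Insert word by word; a character creates a node only if that edge doesn't already exist:
  "etimtutreit" → 11 new (e, t, i, m, t, u, t, r, e, i, t)
  "eqbnred" → prefix "e" already present; 6 new (q, b, n, r, e, d)
  "etimtutreil" → prefix "etimtutrei" already present; 1 new (l)
  "cq" → 2 new (c, q)
  "etvvdlhtqcd" → prefix "et" already present; 9 new (v, v, d, l, h, t, q, c, d)
  "eqfanq" → prefix "eq" already present; 4 new (f, a, n, q)
  "etimtbnuu" → prefix "etimt" already present; 4 new (b, n, u, u)
  "etvvdlhntzl" → prefix "etvvdlh" already present; 4 new (n, t, z, l)
  "zqkhm" → 5 new (z, q, k, h, m)
  "etimtutolvs" → prefix "etimtut" already present; 4 new (o, l, v, s)
  "etimtsjvhn" → prefix "etimt" already present; 5 new (s, j, v, h, n)
  "eticirs" → prefix "eti" already present; 4 new (c, i, r, s)
  "etimtutoogq" → prefix "etimtuto" already present; 3 new (o, g, q)
  "etvvdlhldlx" → prefix "etvvdlh" already present; 4 new (l, d, l, x)
Total nodes = 11 + 6 + 1 + 2 + 9 + 4 + 4 + 4 + 5 + 4 + 5 + 4 + 3 + 4 = 66

66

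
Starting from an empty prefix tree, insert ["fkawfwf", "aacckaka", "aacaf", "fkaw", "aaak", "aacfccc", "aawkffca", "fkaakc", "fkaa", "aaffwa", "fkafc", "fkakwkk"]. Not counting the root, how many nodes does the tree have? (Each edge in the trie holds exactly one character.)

42

Insert word by word; a character creates a node only if that edge doesn't already exist:
  "fkawfwf" → 7 new (f, k, a, w, f, w, f)
  "aacckaka" → 8 new (a, a, c, c, k, a, k, a)
  "aacaf" → prefix "aac" already present; 2 new (a, f)
  "fkaw" → prefix "fkaw" already present; 0 new (none)
  "aaak" → prefix "aa" already present; 2 new (a, k)
  "aacfccc" → prefix "aac" already present; 4 new (f, c, c, c)
  "aawkffca" → prefix "aa" already present; 6 new (w, k, f, f, c, a)
  "fkaakc" → prefix "fka" already present; 3 new (a, k, c)
  "fkaa" → prefix "fkaa" already present; 0 new (none)
  "aaffwa" → prefix "aa" already present; 4 new (f, f, w, a)
  "fkafc" → prefix "fka" already present; 2 new (f, c)
  "fkakwkk" → prefix "fka" already present; 4 new (k, w, k, k)
Total nodes = 7 + 8 + 2 + 0 + 2 + 4 + 6 + 3 + 0 + 4 + 2 + 4 = 42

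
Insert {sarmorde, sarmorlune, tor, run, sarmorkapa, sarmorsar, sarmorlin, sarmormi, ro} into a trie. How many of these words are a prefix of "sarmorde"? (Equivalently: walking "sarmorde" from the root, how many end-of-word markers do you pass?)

1

Traverse "sarmorde" character by character; count nodes along the way that are marked as word ends.
Prefixes of the query that are stored words: "sarmorde"
Count: 1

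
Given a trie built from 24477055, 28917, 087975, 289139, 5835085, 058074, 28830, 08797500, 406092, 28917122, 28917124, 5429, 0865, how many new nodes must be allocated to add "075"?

2

Walking "075" from the root, the first 1 characters ("0") follow existing edges; "7" is the first miss.
So 3 − 1 = 2 new nodes.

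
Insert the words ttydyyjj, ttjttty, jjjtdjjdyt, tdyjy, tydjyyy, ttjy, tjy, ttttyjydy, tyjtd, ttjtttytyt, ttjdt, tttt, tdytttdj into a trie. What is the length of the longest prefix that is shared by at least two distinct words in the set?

Look for the deepest trie node that still has at least two words in its subtree.
"ttjttty" and "ttjtttytyt" agree on "ttjttty" (7 characters) before diverging; nothing deeper is shared.
Longest shared-prefix length: 7

7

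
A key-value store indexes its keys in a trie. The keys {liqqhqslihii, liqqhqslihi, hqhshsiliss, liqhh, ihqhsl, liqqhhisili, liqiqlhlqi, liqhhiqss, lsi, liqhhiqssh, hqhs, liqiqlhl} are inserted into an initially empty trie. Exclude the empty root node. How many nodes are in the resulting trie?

Insert word by word; a character creates a node only if that edge doesn't already exist:
  "liqqhqslihii" → 12 new (l, i, q, q, h, q, s, l, i, h, i, i)
  "liqqhqslihi" → prefix "liqqhqslihi" already present; 0 new (none)
  "hqhshsiliss" → 11 new (h, q, h, s, h, s, i, l, i, s, s)
  "liqhh" → prefix "liq" already present; 2 new (h, h)
  "ihqhsl" → 6 new (i, h, q, h, s, l)
  "liqqhhisili" → prefix "liqqh" already present; 6 new (h, i, s, i, l, i)
  "liqiqlhlqi" → prefix "liq" already present; 7 new (i, q, l, h, l, q, i)
  "liqhhiqss" → prefix "liqhh" already present; 4 new (i, q, s, s)
  "lsi" → prefix "l" already present; 2 new (s, i)
  "liqhhiqssh" → prefix "liqhhiqss" already present; 1 new (h)
  "hqhs" → prefix "hqhs" already present; 0 new (none)
  "liqiqlhl" → prefix "liqiqlhl" already present; 0 new (none)
Total nodes = 12 + 0 + 11 + 2 + 6 + 6 + 7 + 4 + 2 + 1 + 0 + 0 = 51

51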